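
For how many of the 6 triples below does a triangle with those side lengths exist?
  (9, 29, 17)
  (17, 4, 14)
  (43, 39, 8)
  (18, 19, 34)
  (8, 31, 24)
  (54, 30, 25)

(9,17,29): 9+17 ≤ 29 → not valid
(4,14,17): 4+14 > 17 → valid
(8,39,43): 8+39 > 43 → valid
(18,19,34): 18+19 > 34 → valid
(8,24,31): 8+24 > 31 → valid
(25,30,54): 25+30 > 54 → valid
5 of the 6 triples form a triangle.

5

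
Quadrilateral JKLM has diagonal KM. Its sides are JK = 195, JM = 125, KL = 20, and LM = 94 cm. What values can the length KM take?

From triangle JKM: |195 − 125| < KM < 195 + 125, i.e. 70 < KM < 320.
From triangle LKM: 74 < KM < 114.
Both must hold, so KM lies in the intersection.

74 < KM < 114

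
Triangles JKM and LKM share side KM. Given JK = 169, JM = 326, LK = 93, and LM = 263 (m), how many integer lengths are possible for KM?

From triangle JKM: 157 < KM < 495.
From triangle LKM: 170 < KM < 356.
Intersection: 170 < KM < 356, so integers 171 through 355: 185 values.

185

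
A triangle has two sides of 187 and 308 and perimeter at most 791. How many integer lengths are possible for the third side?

Triangle inequality: 121 < x < 495. Perimeter ≤ 791 gives x ≤ 791 − 187 − 308 = 296.
So 121 < x ≤ 296; integers 122 through 296: 175 values.

175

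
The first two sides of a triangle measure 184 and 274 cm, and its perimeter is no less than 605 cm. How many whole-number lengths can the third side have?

Triangle inequality: 90 < x < 458. Perimeter ≥ 605 gives x ≥ 605 − 184 − 274 = 147.
So 147 ≤ x < 458; integers 147 through 457: 311 values.

311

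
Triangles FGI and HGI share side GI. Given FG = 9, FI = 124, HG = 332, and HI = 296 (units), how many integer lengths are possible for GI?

From triangle FGI: 115 < GI < 133.
From triangle HGI: 36 < GI < 628.
Intersection: 115 < GI < 133, so integers 116 through 132: 17 values.

17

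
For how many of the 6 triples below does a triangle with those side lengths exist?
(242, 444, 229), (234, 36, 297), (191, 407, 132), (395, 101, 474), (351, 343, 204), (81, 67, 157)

3

(229,242,444): 229+242 > 444 → valid
(36,234,297): 36+234 ≤ 297 → not valid
(132,191,407): 132+191 ≤ 407 → not valid
(101,395,474): 101+395 > 474 → valid
(204,343,351): 204+343 > 351 → valid
(67,81,157): 67+81 ≤ 157 → not valid
3 of the 6 triples form a triangle.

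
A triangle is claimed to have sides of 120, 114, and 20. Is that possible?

Yes

The longest side is 120, and the other two sum to 134.
Since 134 > 120, the triangle inequality holds.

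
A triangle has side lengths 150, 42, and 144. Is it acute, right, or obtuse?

Compare the square of the longest side to the sum of squares of the other two: 42² + 144² = 22500 = 150².

right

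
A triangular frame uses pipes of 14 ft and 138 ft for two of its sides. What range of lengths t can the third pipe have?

By the triangle inequality, t must be less than 14 + 138 = 152 and greater than |14 − 138| = 124.

124 < t < 152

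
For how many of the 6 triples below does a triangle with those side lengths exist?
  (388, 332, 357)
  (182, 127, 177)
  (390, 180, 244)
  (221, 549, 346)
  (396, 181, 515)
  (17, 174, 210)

5

(332,357,388): 332+357 > 388 → valid
(127,177,182): 127+177 > 182 → valid
(180,244,390): 180+244 > 390 → valid
(221,346,549): 221+346 > 549 → valid
(181,396,515): 181+396 > 515 → valid
(17,174,210): 17+174 ≤ 210 → not valid
5 of the 6 triples form a triangle.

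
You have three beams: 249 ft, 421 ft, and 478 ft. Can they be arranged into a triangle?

Yes

The longest side is 478, and the other two sum to 670.
Since 670 > 478, the triangle inequality holds.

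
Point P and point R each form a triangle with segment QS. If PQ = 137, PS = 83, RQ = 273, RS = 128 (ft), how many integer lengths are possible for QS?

74

From triangle PQS: 54 < QS < 220.
From triangle RQS: 145 < QS < 401.
Intersection: 145 < QS < 220, so integers 146 through 219: 74 values.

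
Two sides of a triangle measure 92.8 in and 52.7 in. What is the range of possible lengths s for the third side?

40.1 < s < 145.5

By the triangle inequality, s must be less than 92.8 + 52.7 = 145.5 and greater than |92.8 − 52.7| = 40.1.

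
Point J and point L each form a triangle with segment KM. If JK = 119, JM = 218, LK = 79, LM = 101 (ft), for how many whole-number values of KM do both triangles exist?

80

From triangle JKM: 99 < KM < 337.
From triangle LKM: 22 < KM < 180.
Intersection: 99 < KM < 180, so integers 100 through 179: 80 values.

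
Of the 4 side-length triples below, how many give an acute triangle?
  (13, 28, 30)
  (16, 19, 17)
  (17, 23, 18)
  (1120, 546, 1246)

3

(13,28,30): 13²+28² = 953 > 900 = 30² → acute
(16,19,17): 16²+17² = 545 > 361 = 19² → acute
(17,23,18): 17²+18² = 613 > 529 = 23² → acute
(1120,546,1246): 546²+1120² = 1552516 = 1246² → right
3 of the 4 are acute.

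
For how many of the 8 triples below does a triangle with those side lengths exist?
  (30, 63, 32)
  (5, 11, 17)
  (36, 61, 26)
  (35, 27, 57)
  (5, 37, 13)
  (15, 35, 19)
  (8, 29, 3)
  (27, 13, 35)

(30,32,63): 30+32 ≤ 63 → not valid
(5,11,17): 5+11 ≤ 17 → not valid
(26,36,61): 26+36 > 61 → valid
(27,35,57): 27+35 > 57 → valid
(5,13,37): 5+13 ≤ 37 → not valid
(15,19,35): 15+19 ≤ 35 → not valid
(3,8,29): 3+8 ≤ 29 → not valid
(13,27,35): 13+27 > 35 → valid
3 of the 8 triples form a triangle.

3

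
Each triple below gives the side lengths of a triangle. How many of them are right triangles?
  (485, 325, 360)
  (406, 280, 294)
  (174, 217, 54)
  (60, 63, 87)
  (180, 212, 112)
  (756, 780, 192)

(485,325,360): 325²+360² = 235225 = 485² → right
(406,280,294): 280²+294² = 164836 = 406² → right
(174,217,54): 54²+174² = 33192 < 47089 = 217² → obtuse
(60,63,87): 60²+63² = 7569 = 87² → right
(180,212,112): 112²+180² = 44944 = 212² → right
(756,780,192): 192²+756² = 608400 = 780² → right
5 of the 6 are right.

5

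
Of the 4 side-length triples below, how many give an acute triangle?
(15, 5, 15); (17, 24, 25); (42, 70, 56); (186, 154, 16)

2

(15,5,15): 5²+15² = 250 > 225 = 15² → acute
(17,24,25): 17²+24² = 865 > 625 = 25² → acute
(42,70,56): 42²+56² = 4900 = 70² → right
(186,154,16): 16+154 ≤ 186, not a triangle
2 of the 4 are acute.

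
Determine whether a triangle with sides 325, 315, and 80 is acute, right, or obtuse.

Compare the square of the longest side to the sum of squares of the other two: 80² + 315² = 105625 = 325².

right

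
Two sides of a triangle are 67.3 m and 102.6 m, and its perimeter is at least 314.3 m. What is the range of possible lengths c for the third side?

144.4 ≤ c < 169.9

Triangle inequality alone gives 35.3 < c < 169.9.
The perimeter condition gives c ≥ 314.3 − 67.3 − 102.6 = 144.4.
Intersecting the two: 144.4 ≤ c < 169.9.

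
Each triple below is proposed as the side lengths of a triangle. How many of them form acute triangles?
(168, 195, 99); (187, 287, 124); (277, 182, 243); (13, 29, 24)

(168,195,99): 99²+168² = 38025 = 195² → right
(187,287,124): 124²+187² = 50345 < 82369 = 287² → obtuse
(277,182,243): 182²+243² = 92173 > 76729 = 277² → acute
(13,29,24): 13²+24² = 745 < 841 = 29² → obtuse
1 of the 4 is acute.

1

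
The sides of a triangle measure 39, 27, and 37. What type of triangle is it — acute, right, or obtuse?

Compare the square of the longest side to the sum of squares of the other two: 27² + 37² = 2098 > 1521 = 39².

acute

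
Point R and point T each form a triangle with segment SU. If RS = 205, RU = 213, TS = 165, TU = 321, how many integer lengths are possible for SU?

261

From triangle RSU: 8 < SU < 418.
From triangle TSU: 156 < SU < 486.
Intersection: 156 < SU < 418, so integers 157 through 417: 261 values.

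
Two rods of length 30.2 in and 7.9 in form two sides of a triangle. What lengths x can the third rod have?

22.3 < x < 38.1 (in)

By the triangle inequality, x must be less than 30.2 + 7.9 = 38.1 and greater than |30.2 − 7.9| = 22.3.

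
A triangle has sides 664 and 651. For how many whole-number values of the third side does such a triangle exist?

The third side lies in the open interval (13, 1315).
Integers from 14 to 1314 inclusive: 1314 − 14 + 1 = 1301.

1301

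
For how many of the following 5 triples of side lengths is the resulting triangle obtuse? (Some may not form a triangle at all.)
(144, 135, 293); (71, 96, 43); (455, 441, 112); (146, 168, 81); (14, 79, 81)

3

(144,135,293): 135+144 ≤ 293, not a triangle
(71,96,43): 43²+71² = 6890 < 9216 = 96² → obtuse
(455,441,112): 112²+441² = 207025 = 455² → right
(146,168,81): 81²+146² = 27877 < 28224 = 168² → obtuse
(14,79,81): 14²+79² = 6437 < 6561 = 81² → obtuse
3 of the 5 are obtuse.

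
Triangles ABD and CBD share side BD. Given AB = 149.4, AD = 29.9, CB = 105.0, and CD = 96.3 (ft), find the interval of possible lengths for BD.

From triangle ABD: |149.4 − 29.9| < BD < 149.4 + 29.9, i.e. 119.5 < BD < 179.3.
From triangle CBD: 8.7 < BD < 201.3.
Both must hold, so BD lies in the intersection.

119.5 < BD < 179.3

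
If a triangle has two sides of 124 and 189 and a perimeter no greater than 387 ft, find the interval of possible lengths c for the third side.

65 < c ≤ 74 ft

Triangle inequality alone gives 65 < c < 313.
The perimeter condition gives c ≤ 387 − 124 − 189 = 74.
Intersecting the two: 65 < c ≤ 74.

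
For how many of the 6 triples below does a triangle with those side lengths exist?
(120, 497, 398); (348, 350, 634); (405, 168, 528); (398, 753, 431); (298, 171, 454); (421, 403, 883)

5

(120,398,497): 120+398 > 497 → valid
(348,350,634): 348+350 > 634 → valid
(168,405,528): 168+405 > 528 → valid
(398,431,753): 398+431 > 753 → valid
(171,298,454): 171+298 > 454 → valid
(403,421,883): 403+421 ≤ 883 → not valid
5 of the 6 triples form a triangle.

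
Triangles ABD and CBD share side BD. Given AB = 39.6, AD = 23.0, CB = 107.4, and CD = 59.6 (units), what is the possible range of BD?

47.8 < BD < 62.6

From triangle ABD: |39.6 − 23.0| < BD < 39.6 + 23.0, i.e. 16.6 < BD < 62.6.
From triangle CBD: 47.8 < BD < 167.0.
Both must hold, so BD lies in the intersection.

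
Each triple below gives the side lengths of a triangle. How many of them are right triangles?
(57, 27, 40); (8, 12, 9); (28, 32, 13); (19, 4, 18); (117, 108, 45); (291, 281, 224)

(57,27,40): 27²+40² = 2329 < 3249 = 57² → obtuse
(8,12,9): 8²+9² = 145 > 144 = 12² → acute
(28,32,13): 13²+28² = 953 < 1024 = 32² → obtuse
(19,4,18): 4²+18² = 340 < 361 = 19² → obtuse
(117,108,45): 45²+108² = 13689 = 117² → right
(291,281,224): 224²+281² = 129137 > 84681 = 291² → acute
1 of the 6 is right.

1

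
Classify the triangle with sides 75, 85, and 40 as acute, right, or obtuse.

Compare the square of the longest side to the sum of squares of the other two: 40² + 75² = 7225 = 85².

right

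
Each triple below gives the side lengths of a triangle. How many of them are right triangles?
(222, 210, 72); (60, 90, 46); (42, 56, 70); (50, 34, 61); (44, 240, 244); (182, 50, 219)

(222,210,72): 72²+210² = 49284 = 222² → right
(60,90,46): 46²+60² = 5716 < 8100 = 90² → obtuse
(42,56,70): 42²+56² = 4900 = 70² → right
(50,34,61): 34²+50² = 3656 < 3721 = 61² → obtuse
(44,240,244): 44²+240² = 59536 = 244² → right
(182,50,219): 50²+182² = 35624 < 47961 = 219² → obtuse
3 of the 6 are right.

3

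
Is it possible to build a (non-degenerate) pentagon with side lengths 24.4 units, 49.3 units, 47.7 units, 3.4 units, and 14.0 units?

Yes

A pentagon exists iff every side is shorter than the sum of the others — equivalently, the longest side is less than the sum of the rest.
Longest side 49.3 < 89.5 (sum of the remaining 4), so yes.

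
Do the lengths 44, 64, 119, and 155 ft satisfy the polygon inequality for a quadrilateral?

Yes

A quadrilateral exists iff every side is shorter than the sum of the others — equivalently, the longest side is less than the sum of the rest.
Longest side 155 < 227 (sum of the remaining 3), so yes.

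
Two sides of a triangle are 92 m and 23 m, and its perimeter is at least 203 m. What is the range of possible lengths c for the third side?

Triangle inequality alone gives 69 < c < 115.
The perimeter condition gives c ≥ 203 − 92 − 23 = 88.
Intersecting the two: 88 ≤ c < 115.

88 ≤ c < 115 m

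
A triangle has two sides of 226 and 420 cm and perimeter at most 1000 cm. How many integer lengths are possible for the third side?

Triangle inequality: 194 < x < 646. Perimeter ≤ 1000 gives x ≤ 1000 − 226 − 420 = 354.
So 194 < x ≤ 354; integers 195 through 354: 160 values.

160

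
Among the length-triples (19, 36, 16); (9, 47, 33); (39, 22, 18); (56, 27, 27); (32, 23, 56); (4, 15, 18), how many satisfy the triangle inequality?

2

(16,19,36): 16+19 ≤ 36 → not valid
(9,33,47): 9+33 ≤ 47 → not valid
(18,22,39): 18+22 > 39 → valid
(27,27,56): 27+27 ≤ 56 → not valid
(23,32,56): 23+32 ≤ 56 → not valid
(4,15,18): 4+15 > 18 → valid
2 of the 6 triples form a triangle.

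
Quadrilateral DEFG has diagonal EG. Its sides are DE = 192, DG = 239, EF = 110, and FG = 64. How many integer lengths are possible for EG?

From triangle DEG: 47 < EG < 431.
From triangle FEG: 46 < EG < 174.
Intersection: 47 < EG < 174, so integers 48 through 173: 126 values.

126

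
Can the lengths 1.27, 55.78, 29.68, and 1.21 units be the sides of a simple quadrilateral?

No

For a quadrilateral, each side must be shorter than the sum of the others.
Here the longest side is 55.78, but the remaining 3 sides sum to only 32.16.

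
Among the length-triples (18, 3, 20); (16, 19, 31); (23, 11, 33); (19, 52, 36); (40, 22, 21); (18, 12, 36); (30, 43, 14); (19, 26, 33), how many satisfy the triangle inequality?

(3,18,20): 3+18 > 20 → valid
(16,19,31): 16+19 > 31 → valid
(11,23,33): 11+23 > 33 → valid
(19,36,52): 19+36 > 52 → valid
(21,22,40): 21+22 > 40 → valid
(12,18,36): 12+18 ≤ 36 → not valid
(14,30,43): 14+30 > 43 → valid
(19,26,33): 19+26 > 33 → valid
7 of the 8 triples form a triangle.

7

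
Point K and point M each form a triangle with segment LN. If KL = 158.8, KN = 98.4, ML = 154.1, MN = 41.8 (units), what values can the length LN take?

From triangle KLN: |158.8 − 98.4| < LN < 158.8 + 98.4, i.e. 60.4 < LN < 257.2.
From triangle MLN: 112.3 < LN < 195.9.
Both must hold, so LN lies in the intersection.

112.3 < LN < 195.9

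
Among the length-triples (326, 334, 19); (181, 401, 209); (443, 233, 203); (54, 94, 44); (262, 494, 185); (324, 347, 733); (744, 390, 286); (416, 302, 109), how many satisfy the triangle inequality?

(19,326,334): 19+326 > 334 → valid
(181,209,401): 181+209 ≤ 401 → not valid
(203,233,443): 203+233 ≤ 443 → not valid
(44,54,94): 44+54 > 94 → valid
(185,262,494): 185+262 ≤ 494 → not valid
(324,347,733): 324+347 ≤ 733 → not valid
(286,390,744): 286+390 ≤ 744 → not valid
(109,302,416): 109+302 ≤ 416 → not valid
2 of the 8 triples form a triangle.

2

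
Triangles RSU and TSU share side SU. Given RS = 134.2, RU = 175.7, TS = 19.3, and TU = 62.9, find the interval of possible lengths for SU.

43.6 < SU < 82.2

From triangle RSU: |134.2 − 175.7| < SU < 134.2 + 175.7, i.e. 41.5 < SU < 309.9.
From triangle TSU: 43.6 < SU < 82.2.
Both must hold, so SU lies in the intersection.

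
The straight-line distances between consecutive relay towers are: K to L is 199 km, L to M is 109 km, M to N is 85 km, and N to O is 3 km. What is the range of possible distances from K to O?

2 ≤ KO ≤ 396 km

The maximum is all hops collinear in one direction: 199 + 109 + 85 + 3 = 396.
The longest hop is 199; the others sum to 197. Folding the others back against it leaves at least 199 − 197 = 2.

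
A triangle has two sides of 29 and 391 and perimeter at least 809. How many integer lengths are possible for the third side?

31

Triangle inequality: 362 < x < 420. Perimeter ≥ 809 gives x ≥ 809 − 29 − 391 = 389.
So 389 ≤ x < 420; integers 389 through 419: 31 values.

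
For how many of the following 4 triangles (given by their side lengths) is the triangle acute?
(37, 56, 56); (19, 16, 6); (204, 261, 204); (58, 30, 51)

3

(37,56,56): 37²+56² = 4505 > 3136 = 56² → acute
(19,16,6): 6²+16² = 292 < 361 = 19² → obtuse
(204,261,204): 204²+204² = 83232 > 68121 = 261² → acute
(58,30,51): 30²+51² = 3501 > 3364 = 58² → acute
3 of the 4 are acute.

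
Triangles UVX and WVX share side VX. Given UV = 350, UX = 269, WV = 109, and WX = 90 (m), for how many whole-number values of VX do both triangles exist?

From triangle UVX: 81 < VX < 619.
From triangle WVX: 19 < VX < 199.
Intersection: 81 < VX < 199, so integers 82 through 198: 117 values.

117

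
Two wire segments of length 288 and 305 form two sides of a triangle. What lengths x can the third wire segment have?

17 < x < 593

By the triangle inequality, x must be less than 288 + 305 = 593 and greater than |288 − 305| = 17.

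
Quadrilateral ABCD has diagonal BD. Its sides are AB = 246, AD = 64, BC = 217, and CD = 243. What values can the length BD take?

182 < BD < 310

From triangle ABD: |246 − 64| < BD < 246 + 64, i.e. 182 < BD < 310.
From triangle CBD: 26 < BD < 460.
Both must hold, so BD lies in the intersection.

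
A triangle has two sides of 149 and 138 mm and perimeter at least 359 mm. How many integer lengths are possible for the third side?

Triangle inequality: 11 < x < 287. Perimeter ≥ 359 gives x ≥ 359 − 149 − 138 = 72.
So 72 ≤ x < 287; integers 72 through 286: 215 values.

215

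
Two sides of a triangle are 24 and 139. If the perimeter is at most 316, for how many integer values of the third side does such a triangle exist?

38

Triangle inequality: 115 < x < 163. Perimeter ≤ 316 gives x ≤ 316 − 24 − 139 = 153.
So 115 < x ≤ 153; integers 116 through 153: 38 values.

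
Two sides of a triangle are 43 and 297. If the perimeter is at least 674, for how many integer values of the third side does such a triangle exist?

6

Triangle inequality: 254 < x < 340. Perimeter ≥ 674 gives x ≥ 674 − 43 − 297 = 334.
So 334 ≤ x < 340; integers 334 through 339: 6 values.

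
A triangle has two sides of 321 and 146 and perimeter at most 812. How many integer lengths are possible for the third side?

Triangle inequality: 175 < x < 467. Perimeter ≤ 812 gives x ≤ 812 − 321 − 146 = 345.
So 175 < x ≤ 345; integers 176 through 345: 170 values.

170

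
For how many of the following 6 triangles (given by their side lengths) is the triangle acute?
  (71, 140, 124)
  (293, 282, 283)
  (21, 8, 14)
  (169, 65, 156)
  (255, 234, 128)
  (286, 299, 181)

(71,140,124): 71²+124² = 20417 > 19600 = 140² → acute
(293,282,283): 282²+283² = 159613 > 85849 = 293² → acute
(21,8,14): 8²+14² = 260 < 441 = 21² → obtuse
(169,65,156): 65²+156² = 28561 = 169² → right
(255,234,128): 128²+234² = 71140 > 65025 = 255² → acute
(286,299,181): 181²+286² = 114557 > 89401 = 299² → acute
4 of the 6 are acute.

4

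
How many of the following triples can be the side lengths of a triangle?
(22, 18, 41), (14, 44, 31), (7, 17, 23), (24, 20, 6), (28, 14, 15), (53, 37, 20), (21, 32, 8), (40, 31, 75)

5

(18,22,41): 18+22 ≤ 41 → not valid
(14,31,44): 14+31 > 44 → valid
(7,17,23): 7+17 > 23 → valid
(6,20,24): 6+20 > 24 → valid
(14,15,28): 14+15 > 28 → valid
(20,37,53): 20+37 > 53 → valid
(8,21,32): 8+21 ≤ 32 → not valid
(31,40,75): 31+40 ≤ 75 → not valid
5 of the 8 triples form a triangle.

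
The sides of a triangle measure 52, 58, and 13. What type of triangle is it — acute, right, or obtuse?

obtuse

Compare the square of the longest side to the sum of squares of the other two: 13² + 52² = 2873 < 3364 = 58².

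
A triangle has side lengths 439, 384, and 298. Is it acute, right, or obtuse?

Compare the square of the longest side to the sum of squares of the other two: 298² + 384² = 236260 > 192721 = 439².

acute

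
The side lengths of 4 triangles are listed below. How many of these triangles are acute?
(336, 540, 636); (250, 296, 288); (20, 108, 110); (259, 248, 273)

(336,540,636): 336²+540² = 404496 = 636² → right
(250,296,288): 250²+288² = 145444 > 87616 = 296² → acute
(20,108,110): 20²+108² = 12064 < 12100 = 110² → obtuse
(259,248,273): 248²+259² = 128585 > 74529 = 273² → acute
2 of the 4 are acute.

2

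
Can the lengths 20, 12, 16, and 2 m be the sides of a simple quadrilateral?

Yes

A quadrilateral exists iff every side is shorter than the sum of the others — equivalently, the longest side is less than the sum of the rest.
Longest side 20 < 30 (sum of the remaining 3), so yes.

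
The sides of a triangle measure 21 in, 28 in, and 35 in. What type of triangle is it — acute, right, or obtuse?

right

Compare the square of the longest side to the sum of squares of the other two: 21² + 28² = 1225 = 35².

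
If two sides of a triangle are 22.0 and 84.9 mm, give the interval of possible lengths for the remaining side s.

By the triangle inequality, s must be less than 22.0 + 84.9 = 106.9 and greater than |22.0 − 84.9| = 62.9.

62.9 < s < 106.9 (mm)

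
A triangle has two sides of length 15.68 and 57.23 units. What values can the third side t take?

41.55 < t < 72.91 (units)

By the triangle inequality, t must be less than 15.68 + 57.23 = 72.91 and greater than |15.68 − 57.23| = 41.55.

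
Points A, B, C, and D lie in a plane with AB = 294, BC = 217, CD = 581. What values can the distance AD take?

The maximum is all hops collinear in one direction: 294 + 217 + 581 = 1092.
The longest hop is 581; the others sum to 511. Folding the others back against it leaves at least 581 − 511 = 70.

70 ≤ AD ≤ 1092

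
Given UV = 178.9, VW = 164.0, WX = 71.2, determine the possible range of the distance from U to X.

The maximum is all hops collinear in one direction: 178.9 + 164.0 + 71.2 = 414.1.
The longest hop is 178.9; the others sum to 235.2. Since 178.9 ≤ 235.2, the path can fold back on itself completely, so the minimum distance is 0.

0 ≤ UX ≤ 414.1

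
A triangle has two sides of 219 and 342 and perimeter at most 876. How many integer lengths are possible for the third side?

192

Triangle inequality: 123 < x < 561. Perimeter ≤ 876 gives x ≤ 876 − 219 − 342 = 315.
So 123 < x ≤ 315; integers 124 through 315: 192 values.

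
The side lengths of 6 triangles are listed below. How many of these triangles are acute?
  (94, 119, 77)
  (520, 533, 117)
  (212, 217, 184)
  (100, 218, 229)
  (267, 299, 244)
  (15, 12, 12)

(94,119,77): 77²+94² = 14765 > 14161 = 119² → acute
(520,533,117): 117²+520² = 284089 = 533² → right
(212,217,184): 184²+212² = 78800 > 47089 = 217² → acute
(100,218,229): 100²+218² = 57524 > 52441 = 229² → acute
(267,299,244): 244²+267² = 130825 > 89401 = 299² → acute
(15,12,12): 12²+12² = 288 > 225 = 15² → acute
5 of the 6 are acute.

5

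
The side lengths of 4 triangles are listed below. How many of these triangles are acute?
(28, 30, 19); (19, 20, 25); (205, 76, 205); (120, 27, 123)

(28,30,19): 19²+28² = 1145 > 900 = 30² → acute
(19,20,25): 19²+20² = 761 > 625 = 25² → acute
(205,76,205): 76²+205² = 47801 > 42025 = 205² → acute
(120,27,123): 27²+120² = 15129 = 123² → right
3 of the 4 are acute.

3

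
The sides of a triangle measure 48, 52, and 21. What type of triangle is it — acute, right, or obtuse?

acute

Compare the square of the longest side to the sum of squares of the other two: 21² + 48² = 2745 > 2704 = 52².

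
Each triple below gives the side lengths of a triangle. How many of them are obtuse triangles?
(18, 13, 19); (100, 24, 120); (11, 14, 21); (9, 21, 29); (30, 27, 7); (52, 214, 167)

5

(18,13,19): 13²+18² = 493 > 361 = 19² → acute
(100,24,120): 24²+100² = 10576 < 14400 = 120² → obtuse
(11,14,21): 11²+14² = 317 < 441 = 21² → obtuse
(9,21,29): 9²+21² = 522 < 841 = 29² → obtuse
(30,27,7): 7²+27² = 778 < 900 = 30² → obtuse
(52,214,167): 52²+167² = 30593 < 45796 = 214² → obtuse
5 of the 6 are obtuse.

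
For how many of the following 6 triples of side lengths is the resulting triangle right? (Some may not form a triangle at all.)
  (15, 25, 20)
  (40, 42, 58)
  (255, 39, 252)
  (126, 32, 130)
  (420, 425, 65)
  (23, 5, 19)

(15,25,20): 15²+20² = 625 = 25² → right
(40,42,58): 40²+42² = 3364 = 58² → right
(255,39,252): 39²+252² = 65025 = 255² → right
(126,32,130): 32²+126² = 16900 = 130² → right
(420,425,65): 65²+420² = 180625 = 425² → right
(23,5,19): 5²+19² = 386 < 529 = 23² → obtuse
5 of the 6 are right.

5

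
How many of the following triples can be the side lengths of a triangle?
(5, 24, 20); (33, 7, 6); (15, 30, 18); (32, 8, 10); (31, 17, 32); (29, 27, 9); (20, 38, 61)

(5,20,24): 5+20 > 24 → valid
(6,7,33): 6+7 ≤ 33 → not valid
(15,18,30): 15+18 > 30 → valid
(8,10,32): 8+10 ≤ 32 → not valid
(17,31,32): 17+31 > 32 → valid
(9,27,29): 9+27 > 29 → valid
(20,38,61): 20+38 ≤ 61 → not valid
4 of the 7 triples form a triangle.

4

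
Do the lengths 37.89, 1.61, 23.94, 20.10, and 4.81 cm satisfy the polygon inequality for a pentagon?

Yes

A pentagon exists iff every side is shorter than the sum of the others — equivalently, the longest side is less than the sum of the rest.
Longest side 37.89 < 50.46 (sum of the remaining 4), so yes.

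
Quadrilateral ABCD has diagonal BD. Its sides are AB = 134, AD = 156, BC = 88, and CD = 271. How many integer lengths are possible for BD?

From triangle ABD: 22 < BD < 290.
From triangle CBD: 183 < BD < 359.
Intersection: 183 < BD < 290, so integers 184 through 289: 106 values.

106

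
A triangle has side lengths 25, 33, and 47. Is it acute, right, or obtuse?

obtuse

Compare the square of the longest side to the sum of squares of the other two: 25² + 33² = 1714 < 2209 = 47².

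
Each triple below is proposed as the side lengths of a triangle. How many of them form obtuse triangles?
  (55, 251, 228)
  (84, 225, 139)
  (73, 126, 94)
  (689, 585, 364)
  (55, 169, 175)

2

(55,251,228): 55²+228² = 55009 < 63001 = 251² → obtuse
(84,225,139): 84+139 ≤ 225, not a triangle
(73,126,94): 73²+94² = 14165 < 15876 = 126² → obtuse
(689,585,364): 364²+585² = 474721 = 689² → right
(55,169,175): 55²+169² = 31586 > 30625 = 175² → acute
2 of the 5 are obtuse.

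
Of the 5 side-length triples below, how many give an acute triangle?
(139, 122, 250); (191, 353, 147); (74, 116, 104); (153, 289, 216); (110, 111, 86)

(139,122,250): 122²+139² = 34205 < 62500 = 250² → obtuse
(191,353,147): 147+191 ≤ 353, not a triangle
(74,116,104): 74²+104² = 16292 > 13456 = 116² → acute
(153,289,216): 153²+216² = 70065 < 83521 = 289² → obtuse
(110,111,86): 86²+110² = 19496 > 12321 = 111² → acute
2 of the 5 are acute.

2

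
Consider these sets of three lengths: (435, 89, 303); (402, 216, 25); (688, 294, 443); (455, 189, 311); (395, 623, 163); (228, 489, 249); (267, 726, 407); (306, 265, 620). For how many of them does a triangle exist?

(89,303,435): 89+303 ≤ 435 → not valid
(25,216,402): 25+216 ≤ 402 → not valid
(294,443,688): 294+443 > 688 → valid
(189,311,455): 189+311 > 455 → valid
(163,395,623): 163+395 ≤ 623 → not valid
(228,249,489): 228+249 ≤ 489 → not valid
(267,407,726): 267+407 ≤ 726 → not valid
(265,306,620): 265+306 ≤ 620 → not valid
2 of the 8 triples form a triangle.

2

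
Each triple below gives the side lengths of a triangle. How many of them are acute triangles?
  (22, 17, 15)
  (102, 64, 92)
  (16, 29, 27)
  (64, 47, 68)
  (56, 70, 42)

4

(22,17,15): 15²+17² = 514 > 484 = 22² → acute
(102,64,92): 64²+92² = 12560 > 10404 = 102² → acute
(16,29,27): 16²+27² = 985 > 841 = 29² → acute
(64,47,68): 47²+64² = 6305 > 4624 = 68² → acute
(56,70,42): 42²+56² = 4900 = 70² → right
4 of the 5 are acute.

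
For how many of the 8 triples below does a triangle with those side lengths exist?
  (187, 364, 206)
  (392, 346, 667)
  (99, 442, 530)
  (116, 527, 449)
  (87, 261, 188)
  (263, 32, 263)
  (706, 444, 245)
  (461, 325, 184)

(187,206,364): 187+206 > 364 → valid
(346,392,667): 346+392 > 667 → valid
(99,442,530): 99+442 > 530 → valid
(116,449,527): 116+449 > 527 → valid
(87,188,261): 87+188 > 261 → valid
(32,263,263): 32+263 > 263 → valid
(245,444,706): 245+444 ≤ 706 → not valid
(184,325,461): 184+325 > 461 → valid
7 of the 8 triples form a triangle.

7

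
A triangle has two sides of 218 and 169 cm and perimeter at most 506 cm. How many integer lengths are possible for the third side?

70

Triangle inequality: 49 < x < 387. Perimeter ≤ 506 gives x ≤ 506 − 218 − 169 = 119.
So 49 < x ≤ 119; integers 50 through 119: 70 values.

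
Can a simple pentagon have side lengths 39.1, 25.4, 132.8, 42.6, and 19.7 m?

For a pentagon, each side must be shorter than the sum of the others.
Here the longest side is 132.8, but the remaining 4 sides sum to only 126.8.

No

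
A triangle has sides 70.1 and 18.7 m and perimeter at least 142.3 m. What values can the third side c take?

53.5 ≤ c < 88.8 m

Triangle inequality alone gives 51.4 < c < 88.8.
The perimeter condition gives c ≥ 142.3 − 70.1 − 18.7 = 53.5.
Intersecting the two: 53.5 ≤ c < 88.8.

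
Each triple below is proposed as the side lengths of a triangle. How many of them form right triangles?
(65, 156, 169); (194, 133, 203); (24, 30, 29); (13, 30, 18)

(65,156,169): 65²+156² = 28561 = 169² → right
(194,133,203): 133²+194² = 55325 > 41209 = 203² → acute
(24,30,29): 24²+29² = 1417 > 900 = 30² → acute
(13,30,18): 13²+18² = 493 < 900 = 30² → obtuse
1 of the 4 is right.

1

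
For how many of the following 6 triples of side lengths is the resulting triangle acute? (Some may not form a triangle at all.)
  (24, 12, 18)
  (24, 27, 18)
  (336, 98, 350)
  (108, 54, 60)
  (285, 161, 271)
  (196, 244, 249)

(24,12,18): 12²+18² = 468 < 576 = 24² → obtuse
(24,27,18): 18²+24² = 900 > 729 = 27² → acute
(336,98,350): 98²+336² = 122500 = 350² → right
(108,54,60): 54²+60² = 6516 < 11664 = 108² → obtuse
(285,161,271): 161²+271² = 99362 > 81225 = 285² → acute
(196,244,249): 196²+244² = 97952 > 62001 = 249² → acute
3 of the 6 are acute.

3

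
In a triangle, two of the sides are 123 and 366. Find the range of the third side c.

By the triangle inequality, c must be less than 123 + 366 = 489 and greater than |123 − 366| = 243.

243 < c < 489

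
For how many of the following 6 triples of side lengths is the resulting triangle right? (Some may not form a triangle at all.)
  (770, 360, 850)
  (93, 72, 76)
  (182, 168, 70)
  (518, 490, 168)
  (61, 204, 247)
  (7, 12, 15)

3

(770,360,850): 360²+770² = 722500 = 850² → right
(93,72,76): 72²+76² = 10960 > 8649 = 93² → acute
(182,168,70): 70²+168² = 33124 = 182² → right
(518,490,168): 168²+490² = 268324 = 518² → right
(61,204,247): 61²+204² = 45337 < 61009 = 247² → obtuse
(7,12,15): 7²+12² = 193 < 225 = 15² → obtuse
3 of the 6 are right.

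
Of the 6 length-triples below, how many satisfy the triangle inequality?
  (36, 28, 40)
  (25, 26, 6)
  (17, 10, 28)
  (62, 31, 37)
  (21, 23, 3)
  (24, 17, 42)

(28,36,40): 28+36 > 40 → valid
(6,25,26): 6+25 > 26 → valid
(10,17,28): 10+17 ≤ 28 → not valid
(31,37,62): 31+37 > 62 → valid
(3,21,23): 3+21 > 23 → valid
(17,24,42): 17+24 ≤ 42 → not valid
4 of the 6 triples form a triangle.

4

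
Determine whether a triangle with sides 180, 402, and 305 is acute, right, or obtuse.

Compare the square of the longest side to the sum of squares of the other two: 180² + 305² = 125425 < 161604 = 402².

obtuse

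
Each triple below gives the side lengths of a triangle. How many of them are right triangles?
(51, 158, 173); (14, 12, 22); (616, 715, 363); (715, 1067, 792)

2

(51,158,173): 51²+158² = 27565 < 29929 = 173² → obtuse
(14,12,22): 12²+14² = 340 < 484 = 22² → obtuse
(616,715,363): 363²+616² = 511225 = 715² → right
(715,1067,792): 715²+792² = 1138489 = 1067² → right
2 of the 4 are right.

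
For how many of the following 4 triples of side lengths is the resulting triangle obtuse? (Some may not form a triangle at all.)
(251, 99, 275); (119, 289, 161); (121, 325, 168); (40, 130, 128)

(251,99,275): 99²+251² = 72802 < 75625 = 275² → obtuse
(119,289,161): 119+161 ≤ 289, not a triangle
(121,325,168): 121+168 ≤ 325, not a triangle
(40,130,128): 40²+128² = 17984 > 16900 = 130² → acute
1 of the 4 is obtuse.

1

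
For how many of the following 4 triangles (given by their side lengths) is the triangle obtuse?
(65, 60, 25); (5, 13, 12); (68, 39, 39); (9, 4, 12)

2

(65,60,25): 25²+60² = 4225 = 65² → right
(5,13,12): 5²+12² = 169 = 13² → right
(68,39,39): 39²+39² = 3042 < 4624 = 68² → obtuse
(9,4,12): 4²+9² = 97 < 144 = 12² → obtuse
2 of the 4 are obtuse.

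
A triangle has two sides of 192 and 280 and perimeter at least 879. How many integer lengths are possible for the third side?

65

Triangle inequality: 88 < x < 472. Perimeter ≥ 879 gives x ≥ 879 − 192 − 280 = 407.
So 407 ≤ x < 472; integers 407 through 471: 65 values.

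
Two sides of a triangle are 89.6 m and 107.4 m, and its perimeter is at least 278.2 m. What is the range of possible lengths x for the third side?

Triangle inequality alone gives 17.8 < x < 197.0.
The perimeter condition gives x ≥ 278.2 − 89.6 − 107.4 = 81.2.
Intersecting the two: 81.2 ≤ x < 197.0.

81.2 ≤ x < 197.0 m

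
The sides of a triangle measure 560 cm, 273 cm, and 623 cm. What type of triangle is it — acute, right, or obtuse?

Compare the square of the longest side to the sum of squares of the other two: 273² + 560² = 388129 = 623².

right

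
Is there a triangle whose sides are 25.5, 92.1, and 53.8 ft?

No

The longest side is 92.1, but the other two sum to only 79.3.
79.3 < 92.1, so the triangle inequality fails.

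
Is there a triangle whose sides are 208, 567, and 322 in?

No

The longest side is 567, but the other two sum to only 530.
530 < 567, so the triangle inequality fails.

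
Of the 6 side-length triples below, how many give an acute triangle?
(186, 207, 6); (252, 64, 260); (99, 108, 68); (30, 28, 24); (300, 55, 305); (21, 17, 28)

(186,207,6): 6+186 ≤ 207, not a triangle
(252,64,260): 64²+252² = 67600 = 260² → right
(99,108,68): 68²+99² = 14425 > 11664 = 108² → acute
(30,28,24): 24²+28² = 1360 > 900 = 30² → acute
(300,55,305): 55²+300² = 93025 = 305² → right
(21,17,28): 17²+21² = 730 < 784 = 28² → obtuse
2 of the 6 are acute.

2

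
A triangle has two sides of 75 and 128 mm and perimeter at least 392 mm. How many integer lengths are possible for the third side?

Triangle inequality: 53 < x < 203. Perimeter ≥ 392 gives x ≥ 392 − 75 − 128 = 189.
So 189 ≤ x < 203; integers 189 through 202: 14 values.

14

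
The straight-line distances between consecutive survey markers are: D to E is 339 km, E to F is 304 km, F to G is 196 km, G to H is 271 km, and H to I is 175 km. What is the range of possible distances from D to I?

The maximum is all hops collinear in one direction: 339 + 304 + 196 + 271 + 175 = 1285.
The longest hop is 339; the others sum to 946. Since 339 ≤ 946, the path can fold back on itself completely, so the minimum distance is 0.

0 ≤ DI ≤ 1285 km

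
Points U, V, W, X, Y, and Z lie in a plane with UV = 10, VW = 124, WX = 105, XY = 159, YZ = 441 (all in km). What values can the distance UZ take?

43 ≤ UZ ≤ 839 km

The maximum is all hops collinear in one direction: 10 + 124 + 105 + 159 + 441 = 839.
The longest hop is 441; the others sum to 398. Folding the others back against it leaves at least 441 − 398 = 43.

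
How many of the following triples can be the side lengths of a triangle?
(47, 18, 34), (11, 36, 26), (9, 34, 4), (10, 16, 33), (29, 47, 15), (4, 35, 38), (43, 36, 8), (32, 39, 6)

4

(18,34,47): 18+34 > 47 → valid
(11,26,36): 11+26 > 36 → valid
(4,9,34): 4+9 ≤ 34 → not valid
(10,16,33): 10+16 ≤ 33 → not valid
(15,29,47): 15+29 ≤ 47 → not valid
(4,35,38): 4+35 > 38 → valid
(8,36,43): 8+36 > 43 → valid
(6,32,39): 6+32 ≤ 39 → not valid
4 of the 8 triples form a triangle.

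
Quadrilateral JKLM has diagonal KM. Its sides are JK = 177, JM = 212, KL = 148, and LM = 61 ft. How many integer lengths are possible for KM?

121

From triangle JKM: 35 < KM < 389.
From triangle LKM: 87 < KM < 209.
Intersection: 87 < KM < 209, so integers 88 through 208: 121 values.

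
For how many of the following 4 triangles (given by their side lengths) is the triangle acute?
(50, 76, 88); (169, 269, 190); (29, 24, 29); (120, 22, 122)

(50,76,88): 50²+76² = 8276 > 7744 = 88² → acute
(169,269,190): 169²+190² = 64661 < 72361 = 269² → obtuse
(29,24,29): 24²+29² = 1417 > 841 = 29² → acute
(120,22,122): 22²+120² = 14884 = 122² → right
2 of the 4 are acute.

2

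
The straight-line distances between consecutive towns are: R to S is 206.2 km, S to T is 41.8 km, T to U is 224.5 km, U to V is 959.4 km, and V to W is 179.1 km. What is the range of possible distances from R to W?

307.8 ≤ RW ≤ 1611.0 km

The maximum is all hops collinear in one direction: 206.2 + 41.8 + 224.5 + 959.4 + 179.1 = 1611.0.
The longest hop is 959.4; the others sum to 651.6. Folding the others back against it leaves at least 959.4 − 651.6 = 307.8.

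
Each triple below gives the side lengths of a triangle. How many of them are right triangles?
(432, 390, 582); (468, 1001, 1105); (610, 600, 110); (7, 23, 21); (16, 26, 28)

(432,390,582): 390²+432² = 338724 = 582² → right
(468,1001,1105): 468²+1001² = 1221025 = 1105² → right
(610,600,110): 110²+600² = 372100 = 610² → right
(7,23,21): 7²+21² = 490 < 529 = 23² → obtuse
(16,26,28): 16²+26² = 932 > 784 = 28² → acute
3 of the 5 are right.

3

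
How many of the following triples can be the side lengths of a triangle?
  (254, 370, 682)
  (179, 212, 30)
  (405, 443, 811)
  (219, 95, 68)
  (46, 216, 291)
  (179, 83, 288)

1

(254,370,682): 254+370 ≤ 682 → not valid
(30,179,212): 30+179 ≤ 212 → not valid
(405,443,811): 405+443 > 811 → valid
(68,95,219): 68+95 ≤ 219 → not valid
(46,216,291): 46+216 ≤ 291 → not valid
(83,179,288): 83+179 ≤ 288 → not valid
1 of the 6 triples forms a triangle.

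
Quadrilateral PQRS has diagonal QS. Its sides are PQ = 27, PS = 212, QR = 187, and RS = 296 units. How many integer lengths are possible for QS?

From triangle PQS: 185 < QS < 239.
From triangle RQS: 109 < QS < 483.
Intersection: 185 < QS < 239, so integers 186 through 238: 53 values.

53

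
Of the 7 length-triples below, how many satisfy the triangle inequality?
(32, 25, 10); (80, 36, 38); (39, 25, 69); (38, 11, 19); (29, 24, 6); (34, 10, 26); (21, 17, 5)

(10,25,32): 10+25 > 32 → valid
(36,38,80): 36+38 ≤ 80 → not valid
(25,39,69): 25+39 ≤ 69 → not valid
(11,19,38): 11+19 ≤ 38 → not valid
(6,24,29): 6+24 > 29 → valid
(10,26,34): 10+26 > 34 → valid
(5,17,21): 5+17 > 21 → valid
4 of the 7 triples form a triangle.

4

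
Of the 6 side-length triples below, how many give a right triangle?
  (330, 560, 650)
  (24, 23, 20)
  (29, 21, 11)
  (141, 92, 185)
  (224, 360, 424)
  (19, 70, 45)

2

(330,560,650): 330²+560² = 422500 = 650² → right
(24,23,20): 20²+23² = 929 > 576 = 24² → acute
(29,21,11): 11²+21² = 562 < 841 = 29² → obtuse
(141,92,185): 92²+141² = 28345 < 34225 = 185² → obtuse
(224,360,424): 224²+360² = 179776 = 424² → right
(19,70,45): 19+45 ≤ 70, not a triangle
2 of the 6 are right.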